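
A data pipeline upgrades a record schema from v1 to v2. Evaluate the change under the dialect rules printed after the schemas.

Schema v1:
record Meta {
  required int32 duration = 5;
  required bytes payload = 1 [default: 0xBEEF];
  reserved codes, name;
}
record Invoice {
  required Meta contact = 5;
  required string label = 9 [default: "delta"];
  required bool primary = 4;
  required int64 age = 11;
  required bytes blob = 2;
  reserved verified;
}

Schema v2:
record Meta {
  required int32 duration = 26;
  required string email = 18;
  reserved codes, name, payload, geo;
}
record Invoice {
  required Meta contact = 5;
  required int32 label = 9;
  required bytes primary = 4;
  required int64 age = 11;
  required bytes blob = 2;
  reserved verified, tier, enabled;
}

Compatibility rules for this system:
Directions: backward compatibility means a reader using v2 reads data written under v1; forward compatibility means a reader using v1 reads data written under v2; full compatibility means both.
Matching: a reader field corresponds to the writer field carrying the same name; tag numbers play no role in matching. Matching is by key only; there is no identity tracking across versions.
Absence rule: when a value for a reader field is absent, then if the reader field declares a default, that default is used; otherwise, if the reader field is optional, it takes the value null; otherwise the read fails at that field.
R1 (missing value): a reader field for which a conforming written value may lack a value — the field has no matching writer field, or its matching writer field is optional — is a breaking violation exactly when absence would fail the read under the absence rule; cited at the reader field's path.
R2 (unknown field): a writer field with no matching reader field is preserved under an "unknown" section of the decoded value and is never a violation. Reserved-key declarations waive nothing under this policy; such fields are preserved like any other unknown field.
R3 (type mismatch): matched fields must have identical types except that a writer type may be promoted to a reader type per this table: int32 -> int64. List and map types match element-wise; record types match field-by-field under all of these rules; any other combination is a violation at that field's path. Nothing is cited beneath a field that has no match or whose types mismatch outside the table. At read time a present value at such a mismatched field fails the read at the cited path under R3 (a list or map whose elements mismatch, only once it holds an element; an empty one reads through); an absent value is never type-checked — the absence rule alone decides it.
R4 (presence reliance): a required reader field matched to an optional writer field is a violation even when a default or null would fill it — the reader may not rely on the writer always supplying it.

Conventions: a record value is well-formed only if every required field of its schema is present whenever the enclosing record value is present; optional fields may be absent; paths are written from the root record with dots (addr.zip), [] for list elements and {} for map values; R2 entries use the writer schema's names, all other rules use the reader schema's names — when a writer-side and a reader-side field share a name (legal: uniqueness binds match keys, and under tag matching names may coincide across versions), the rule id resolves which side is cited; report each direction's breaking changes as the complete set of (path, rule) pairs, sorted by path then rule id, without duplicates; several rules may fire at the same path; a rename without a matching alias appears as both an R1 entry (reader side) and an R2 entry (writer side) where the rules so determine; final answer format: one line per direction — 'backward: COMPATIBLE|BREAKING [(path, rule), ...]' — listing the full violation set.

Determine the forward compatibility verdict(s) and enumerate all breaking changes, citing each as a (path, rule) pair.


forward: BREAKING [(label, R3), (primary, R3)]

the writer's type comes first in each Invoice pair
checking forward for Invoice: reader v1 against writer v2:
  Meta -> Meta, writer required: contact aligns to contact
  int32 -> string, writer required: label aligns to label
  bytes -> bool, writer required: primary aligns to primary
  int64 -> int64, writer required: age aligns to age
  bytes -> bytes, writer required: blob aligns to blob
  int32 -> int32, writer required: contact.duration aligns to contact.duration
  contact.payload: no writer-side match
  writer contact.email: unknown to reader
  rule R3 violated at label
  rule R3 violated at primary
  => forward: BREAKING (2)
remaining Invoice differences; none change what is asked:
  removed field payload from record Meta (its key "payload" joins the reserved list) -> fires no rule on Invoice, leaving the asked answer as it is
  field duration in record Meta: tag 5 changed to 26 -> fires no rule on Invoice, leaving the asked answer as it is
  added field email to record Meta: required string, tag 18 (in v2 it sits last) -> matters only for Invoice's backward compatibility — outside the asked direction


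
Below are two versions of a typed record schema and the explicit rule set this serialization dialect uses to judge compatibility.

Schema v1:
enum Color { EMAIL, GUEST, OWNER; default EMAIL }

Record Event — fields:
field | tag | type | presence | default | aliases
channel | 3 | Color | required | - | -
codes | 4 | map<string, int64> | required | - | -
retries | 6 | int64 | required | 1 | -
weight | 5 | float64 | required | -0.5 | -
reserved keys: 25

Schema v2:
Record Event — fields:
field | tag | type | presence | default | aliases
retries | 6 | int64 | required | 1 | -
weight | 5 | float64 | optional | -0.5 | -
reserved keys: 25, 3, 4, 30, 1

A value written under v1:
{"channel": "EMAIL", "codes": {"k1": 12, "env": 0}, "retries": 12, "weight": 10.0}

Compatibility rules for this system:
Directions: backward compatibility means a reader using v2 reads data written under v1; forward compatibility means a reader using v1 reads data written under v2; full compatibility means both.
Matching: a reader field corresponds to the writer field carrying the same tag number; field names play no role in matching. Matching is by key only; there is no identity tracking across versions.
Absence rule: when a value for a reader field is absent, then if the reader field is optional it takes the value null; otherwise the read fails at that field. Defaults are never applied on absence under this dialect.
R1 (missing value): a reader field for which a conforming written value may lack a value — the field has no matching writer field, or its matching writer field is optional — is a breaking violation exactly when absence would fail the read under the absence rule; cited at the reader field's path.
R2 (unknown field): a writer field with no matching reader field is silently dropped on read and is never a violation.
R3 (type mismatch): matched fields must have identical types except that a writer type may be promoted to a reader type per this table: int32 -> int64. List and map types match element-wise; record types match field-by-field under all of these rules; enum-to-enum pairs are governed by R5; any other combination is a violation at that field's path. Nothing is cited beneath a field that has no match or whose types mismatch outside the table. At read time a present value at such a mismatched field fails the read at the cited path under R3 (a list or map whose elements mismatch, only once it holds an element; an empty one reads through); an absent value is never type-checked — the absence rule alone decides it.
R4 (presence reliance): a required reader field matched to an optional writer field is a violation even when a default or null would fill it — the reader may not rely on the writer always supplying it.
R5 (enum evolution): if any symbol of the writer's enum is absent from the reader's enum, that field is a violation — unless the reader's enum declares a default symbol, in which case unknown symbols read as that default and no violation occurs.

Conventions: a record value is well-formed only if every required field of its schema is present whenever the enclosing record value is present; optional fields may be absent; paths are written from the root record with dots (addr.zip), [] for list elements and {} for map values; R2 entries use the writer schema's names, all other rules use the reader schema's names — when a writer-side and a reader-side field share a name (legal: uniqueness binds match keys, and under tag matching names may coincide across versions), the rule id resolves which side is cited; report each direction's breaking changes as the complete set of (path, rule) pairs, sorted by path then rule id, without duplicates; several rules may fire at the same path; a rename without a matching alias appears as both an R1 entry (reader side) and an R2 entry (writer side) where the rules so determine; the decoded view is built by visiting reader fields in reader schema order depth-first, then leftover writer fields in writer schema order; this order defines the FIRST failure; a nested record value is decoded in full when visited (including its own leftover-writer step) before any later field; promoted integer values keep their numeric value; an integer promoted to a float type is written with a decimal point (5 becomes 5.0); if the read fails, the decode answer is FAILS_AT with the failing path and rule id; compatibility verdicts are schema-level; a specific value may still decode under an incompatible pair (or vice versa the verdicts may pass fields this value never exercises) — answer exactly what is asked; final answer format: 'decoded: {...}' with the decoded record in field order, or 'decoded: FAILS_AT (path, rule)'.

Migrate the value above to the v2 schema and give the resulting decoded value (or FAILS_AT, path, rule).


arrows below run writer -> reader for Event
decode (reader v2):
  retries := 12
  weight := 10.0
  writer channel: unknown -> dropped
  writer codes: unknown -> dropped
  => decoded: {"retries": 12, "weight": 10.0}
the rest of the Event diff is inert for this question:
  field weight in record Event: required changed to optional -> schema-level compatibility only; this Event value's decode is unchanged

decoded: {"retries": 12, "weight": 10.0}


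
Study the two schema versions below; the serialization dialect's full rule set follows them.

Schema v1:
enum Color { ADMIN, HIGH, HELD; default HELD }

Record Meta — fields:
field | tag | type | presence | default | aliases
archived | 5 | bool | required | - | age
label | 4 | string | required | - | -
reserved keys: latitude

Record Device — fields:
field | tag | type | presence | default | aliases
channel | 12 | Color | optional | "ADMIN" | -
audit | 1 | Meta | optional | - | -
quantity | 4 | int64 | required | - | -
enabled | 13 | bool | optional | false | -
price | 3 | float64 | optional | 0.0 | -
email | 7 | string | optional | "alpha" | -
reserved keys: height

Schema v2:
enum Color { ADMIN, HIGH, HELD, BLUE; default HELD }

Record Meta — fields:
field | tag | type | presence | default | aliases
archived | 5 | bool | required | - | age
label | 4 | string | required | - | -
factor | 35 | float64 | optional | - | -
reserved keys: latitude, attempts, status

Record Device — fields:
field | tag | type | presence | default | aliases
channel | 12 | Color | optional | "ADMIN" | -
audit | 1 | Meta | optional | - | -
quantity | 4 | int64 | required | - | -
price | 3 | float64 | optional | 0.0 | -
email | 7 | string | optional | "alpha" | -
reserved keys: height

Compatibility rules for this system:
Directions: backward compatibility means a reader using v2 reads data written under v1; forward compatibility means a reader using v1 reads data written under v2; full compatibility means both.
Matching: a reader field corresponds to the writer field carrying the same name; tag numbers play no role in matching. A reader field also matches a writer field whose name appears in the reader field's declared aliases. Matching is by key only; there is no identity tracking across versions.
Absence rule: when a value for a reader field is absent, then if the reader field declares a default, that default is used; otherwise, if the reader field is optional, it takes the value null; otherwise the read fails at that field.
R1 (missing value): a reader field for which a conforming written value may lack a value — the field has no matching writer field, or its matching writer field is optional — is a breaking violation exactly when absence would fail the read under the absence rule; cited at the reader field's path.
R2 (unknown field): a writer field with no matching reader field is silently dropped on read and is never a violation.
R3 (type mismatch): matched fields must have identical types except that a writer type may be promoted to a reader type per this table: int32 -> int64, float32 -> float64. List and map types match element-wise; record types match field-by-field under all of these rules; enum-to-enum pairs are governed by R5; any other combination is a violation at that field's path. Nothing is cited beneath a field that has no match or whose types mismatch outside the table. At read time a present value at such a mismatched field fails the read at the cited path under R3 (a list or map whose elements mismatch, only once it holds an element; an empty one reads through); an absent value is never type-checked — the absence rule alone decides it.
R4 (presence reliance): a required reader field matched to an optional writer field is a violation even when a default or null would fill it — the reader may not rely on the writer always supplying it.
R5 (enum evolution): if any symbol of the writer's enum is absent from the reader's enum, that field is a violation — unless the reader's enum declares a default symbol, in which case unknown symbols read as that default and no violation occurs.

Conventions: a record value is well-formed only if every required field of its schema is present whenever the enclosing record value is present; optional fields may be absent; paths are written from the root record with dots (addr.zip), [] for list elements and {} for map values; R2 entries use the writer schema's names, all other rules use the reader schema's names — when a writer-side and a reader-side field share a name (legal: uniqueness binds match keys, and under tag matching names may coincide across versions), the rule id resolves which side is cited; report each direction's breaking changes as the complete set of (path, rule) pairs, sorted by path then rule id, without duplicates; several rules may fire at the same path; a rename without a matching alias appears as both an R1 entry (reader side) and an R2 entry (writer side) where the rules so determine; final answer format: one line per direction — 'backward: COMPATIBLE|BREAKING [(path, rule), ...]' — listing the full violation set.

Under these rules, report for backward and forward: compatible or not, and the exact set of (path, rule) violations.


arrows below run writer -> reader for Device
backward for Device (reader v2, writer v1):
  channel <- channel (Color -> Color, writer optional)
  audit <- audit (Meta -> Meta, writer optional)
  quantity <- quantity (int64 -> int64, writer required)
  price <- price (float64 -> float64, writer optional)
  email <- email (string -> string, writer optional)
  writer field enabled has no reader counterpart
  audit.archived <- audit.archived (bool -> bool, writer required)
  audit.label <- audit.label (string -> string, writer required)
  audit.factor has no writer counterpart
  => backward verdict for Device: COMPATIBLE, no violations
forward for Device (reader v1, writer v2):
  channel <- channel (Color -> Color, writer optional)
  audit <- audit (Meta -> Meta, writer optional)
  quantity <- quantity (int64 -> int64, writer required)
  enabled has no writer counterpart
  price <- price (float64 -> float64, writer optional)
  email <- email (string -> string, writer optional)
  audit.archived <- audit.archived (bool -> bool, writer required)
  audit.label <- audit.label (string -> string, writer required)
  writer field audit.factor has no reader counterpart
  => forward verdict for Device: COMPATIBLE, no violations

backward: COMPATIBLE []; forward: COMPATIBLE []


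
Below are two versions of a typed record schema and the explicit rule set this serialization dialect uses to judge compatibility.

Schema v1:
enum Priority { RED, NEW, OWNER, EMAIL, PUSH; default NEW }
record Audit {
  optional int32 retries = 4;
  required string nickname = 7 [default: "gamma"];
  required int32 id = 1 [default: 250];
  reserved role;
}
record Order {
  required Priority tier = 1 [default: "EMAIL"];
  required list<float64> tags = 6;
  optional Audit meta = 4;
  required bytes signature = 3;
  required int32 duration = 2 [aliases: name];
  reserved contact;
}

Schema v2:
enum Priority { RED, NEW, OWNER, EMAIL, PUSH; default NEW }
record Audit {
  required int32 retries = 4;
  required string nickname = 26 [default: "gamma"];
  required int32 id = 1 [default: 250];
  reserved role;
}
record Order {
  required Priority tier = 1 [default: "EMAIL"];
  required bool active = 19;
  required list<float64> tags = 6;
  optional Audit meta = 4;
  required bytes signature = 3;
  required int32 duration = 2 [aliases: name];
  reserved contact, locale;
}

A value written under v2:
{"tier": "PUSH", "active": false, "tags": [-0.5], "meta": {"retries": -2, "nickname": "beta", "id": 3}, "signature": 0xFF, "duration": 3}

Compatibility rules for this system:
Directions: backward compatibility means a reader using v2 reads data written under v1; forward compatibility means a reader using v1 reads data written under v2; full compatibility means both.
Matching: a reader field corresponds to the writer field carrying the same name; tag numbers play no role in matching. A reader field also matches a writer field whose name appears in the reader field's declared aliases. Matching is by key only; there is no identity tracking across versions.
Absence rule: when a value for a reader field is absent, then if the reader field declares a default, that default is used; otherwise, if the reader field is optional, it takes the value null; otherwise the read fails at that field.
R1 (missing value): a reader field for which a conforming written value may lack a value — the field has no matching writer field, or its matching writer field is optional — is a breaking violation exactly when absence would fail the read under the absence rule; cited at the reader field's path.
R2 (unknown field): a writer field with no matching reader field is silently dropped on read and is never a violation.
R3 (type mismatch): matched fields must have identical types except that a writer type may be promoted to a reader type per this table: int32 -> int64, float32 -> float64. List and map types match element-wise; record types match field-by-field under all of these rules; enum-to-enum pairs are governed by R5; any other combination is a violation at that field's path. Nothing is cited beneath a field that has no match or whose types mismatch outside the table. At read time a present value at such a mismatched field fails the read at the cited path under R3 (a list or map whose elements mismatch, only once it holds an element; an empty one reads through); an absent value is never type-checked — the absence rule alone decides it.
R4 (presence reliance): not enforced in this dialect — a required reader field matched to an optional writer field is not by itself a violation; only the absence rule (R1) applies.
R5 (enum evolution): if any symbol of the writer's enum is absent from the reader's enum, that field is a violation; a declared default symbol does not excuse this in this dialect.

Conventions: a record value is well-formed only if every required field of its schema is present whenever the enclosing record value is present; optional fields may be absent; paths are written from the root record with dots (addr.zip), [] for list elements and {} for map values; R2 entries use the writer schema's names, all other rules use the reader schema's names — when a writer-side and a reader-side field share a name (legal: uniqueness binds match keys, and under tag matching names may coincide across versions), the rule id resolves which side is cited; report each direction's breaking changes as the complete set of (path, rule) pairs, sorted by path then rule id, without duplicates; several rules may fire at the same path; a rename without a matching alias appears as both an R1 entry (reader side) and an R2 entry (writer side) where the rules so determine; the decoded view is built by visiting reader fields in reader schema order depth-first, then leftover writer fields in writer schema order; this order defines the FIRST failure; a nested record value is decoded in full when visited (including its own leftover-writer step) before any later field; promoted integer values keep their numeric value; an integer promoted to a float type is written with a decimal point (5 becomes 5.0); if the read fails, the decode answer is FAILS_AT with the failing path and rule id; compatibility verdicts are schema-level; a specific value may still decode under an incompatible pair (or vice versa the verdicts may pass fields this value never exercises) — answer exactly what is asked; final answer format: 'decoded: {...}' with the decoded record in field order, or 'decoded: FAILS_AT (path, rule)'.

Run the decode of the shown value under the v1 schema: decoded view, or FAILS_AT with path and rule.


decoded: {"tier": "PUSH", "tags": [-0.5], "meta": {"retries": -2, "nickname": "beta", "id": 3}, "signature": 0xFF, "duration": 3}

each type pair in Order: writer, then reader
migrating the Order value to v1:
  tier := "PUSH"
  tags := [-0.5]
  meta.retries := -2
  meta.nickname := "beta"
  meta.id := 3
  signature := 0xFF
  duration := 3
  writer active: unmatched, discarded
  => decoded: {"tier": "PUSH", "tags": [-0.5], "meta": {"retries": -2, "nickname": "beta", "id": 3}, "signature": 0xFF, "duration": 3}
remaining Order differences; none change what is asked:
  field nickname in record Audit: tag 7 changed to 26 -> triggers nothing under the printed rules; the Order answer is the same either way
  field retries in record Audit: optional changed to required -> affects the rule determinations only; this particular Order value decodes identically
  added field active to record Order: required bool, tag 19 (in v2 it sits immediately before tags) -> affects the rule determinations only; this particular Order value decodes identically


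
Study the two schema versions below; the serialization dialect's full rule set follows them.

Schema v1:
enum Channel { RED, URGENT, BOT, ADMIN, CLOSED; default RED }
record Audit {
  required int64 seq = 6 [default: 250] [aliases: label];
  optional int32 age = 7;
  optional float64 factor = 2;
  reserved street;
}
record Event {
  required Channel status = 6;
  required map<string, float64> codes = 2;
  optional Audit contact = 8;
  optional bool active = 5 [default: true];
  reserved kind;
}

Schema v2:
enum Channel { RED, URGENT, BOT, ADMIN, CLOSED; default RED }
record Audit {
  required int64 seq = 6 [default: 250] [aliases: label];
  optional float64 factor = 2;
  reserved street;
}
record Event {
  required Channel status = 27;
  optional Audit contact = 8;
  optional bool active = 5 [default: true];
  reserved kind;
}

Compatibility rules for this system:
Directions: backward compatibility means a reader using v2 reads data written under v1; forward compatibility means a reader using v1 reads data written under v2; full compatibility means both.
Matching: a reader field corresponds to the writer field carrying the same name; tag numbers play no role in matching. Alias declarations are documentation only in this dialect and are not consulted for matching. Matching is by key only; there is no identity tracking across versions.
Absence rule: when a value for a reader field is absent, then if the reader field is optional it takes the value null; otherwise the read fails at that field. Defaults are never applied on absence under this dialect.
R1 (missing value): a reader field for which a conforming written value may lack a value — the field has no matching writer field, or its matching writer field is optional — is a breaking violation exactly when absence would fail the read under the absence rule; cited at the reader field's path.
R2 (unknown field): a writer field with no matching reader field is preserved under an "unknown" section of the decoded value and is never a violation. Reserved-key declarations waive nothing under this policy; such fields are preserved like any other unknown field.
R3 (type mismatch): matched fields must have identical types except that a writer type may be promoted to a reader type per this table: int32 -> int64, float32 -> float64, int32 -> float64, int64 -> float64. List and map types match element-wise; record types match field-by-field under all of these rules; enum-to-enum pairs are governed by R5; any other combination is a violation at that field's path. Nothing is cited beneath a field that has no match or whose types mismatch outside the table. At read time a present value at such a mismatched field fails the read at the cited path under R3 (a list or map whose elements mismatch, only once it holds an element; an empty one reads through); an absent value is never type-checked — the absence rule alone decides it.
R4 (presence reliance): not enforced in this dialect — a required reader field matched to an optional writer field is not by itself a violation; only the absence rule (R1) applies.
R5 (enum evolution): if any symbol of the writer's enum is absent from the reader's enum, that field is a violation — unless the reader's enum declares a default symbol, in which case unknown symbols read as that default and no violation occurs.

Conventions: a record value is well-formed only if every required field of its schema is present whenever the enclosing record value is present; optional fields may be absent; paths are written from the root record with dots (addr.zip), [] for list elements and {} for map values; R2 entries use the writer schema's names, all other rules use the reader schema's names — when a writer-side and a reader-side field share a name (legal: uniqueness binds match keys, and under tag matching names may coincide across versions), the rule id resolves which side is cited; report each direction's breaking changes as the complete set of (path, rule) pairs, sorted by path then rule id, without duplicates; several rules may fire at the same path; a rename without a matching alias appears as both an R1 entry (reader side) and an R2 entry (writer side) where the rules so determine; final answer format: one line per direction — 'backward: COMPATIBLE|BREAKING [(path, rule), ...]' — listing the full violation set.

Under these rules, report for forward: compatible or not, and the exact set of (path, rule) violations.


the writer's type comes first in each Event pair
forward pass over Event, reader schema v1, writer schema v2:
  status <- status (Channel -> Channel, writer required)
  codes: no writer match
  contact <- contact (Audit -> Audit, writer optional)
  active <- active (bool -> bool, writer optional)
  contact.seq <- contact.seq (int64 -> int64, writer required)
  contact.age: no writer match
  contact.factor <- contact.factor (float64 -> float64, writer optional)
  R1 fires at codes
  forward on Event therefore BREAKING (1)
ruling out the remaining Event differences:
  removed field age from record Audit -> inert for the asked Event verdict: nothing fires
  field status in record Event: tag 6 changed to 27 -> inert for the asked Event verdict: nothing fires

forward: BREAKING [(codes, R1)]


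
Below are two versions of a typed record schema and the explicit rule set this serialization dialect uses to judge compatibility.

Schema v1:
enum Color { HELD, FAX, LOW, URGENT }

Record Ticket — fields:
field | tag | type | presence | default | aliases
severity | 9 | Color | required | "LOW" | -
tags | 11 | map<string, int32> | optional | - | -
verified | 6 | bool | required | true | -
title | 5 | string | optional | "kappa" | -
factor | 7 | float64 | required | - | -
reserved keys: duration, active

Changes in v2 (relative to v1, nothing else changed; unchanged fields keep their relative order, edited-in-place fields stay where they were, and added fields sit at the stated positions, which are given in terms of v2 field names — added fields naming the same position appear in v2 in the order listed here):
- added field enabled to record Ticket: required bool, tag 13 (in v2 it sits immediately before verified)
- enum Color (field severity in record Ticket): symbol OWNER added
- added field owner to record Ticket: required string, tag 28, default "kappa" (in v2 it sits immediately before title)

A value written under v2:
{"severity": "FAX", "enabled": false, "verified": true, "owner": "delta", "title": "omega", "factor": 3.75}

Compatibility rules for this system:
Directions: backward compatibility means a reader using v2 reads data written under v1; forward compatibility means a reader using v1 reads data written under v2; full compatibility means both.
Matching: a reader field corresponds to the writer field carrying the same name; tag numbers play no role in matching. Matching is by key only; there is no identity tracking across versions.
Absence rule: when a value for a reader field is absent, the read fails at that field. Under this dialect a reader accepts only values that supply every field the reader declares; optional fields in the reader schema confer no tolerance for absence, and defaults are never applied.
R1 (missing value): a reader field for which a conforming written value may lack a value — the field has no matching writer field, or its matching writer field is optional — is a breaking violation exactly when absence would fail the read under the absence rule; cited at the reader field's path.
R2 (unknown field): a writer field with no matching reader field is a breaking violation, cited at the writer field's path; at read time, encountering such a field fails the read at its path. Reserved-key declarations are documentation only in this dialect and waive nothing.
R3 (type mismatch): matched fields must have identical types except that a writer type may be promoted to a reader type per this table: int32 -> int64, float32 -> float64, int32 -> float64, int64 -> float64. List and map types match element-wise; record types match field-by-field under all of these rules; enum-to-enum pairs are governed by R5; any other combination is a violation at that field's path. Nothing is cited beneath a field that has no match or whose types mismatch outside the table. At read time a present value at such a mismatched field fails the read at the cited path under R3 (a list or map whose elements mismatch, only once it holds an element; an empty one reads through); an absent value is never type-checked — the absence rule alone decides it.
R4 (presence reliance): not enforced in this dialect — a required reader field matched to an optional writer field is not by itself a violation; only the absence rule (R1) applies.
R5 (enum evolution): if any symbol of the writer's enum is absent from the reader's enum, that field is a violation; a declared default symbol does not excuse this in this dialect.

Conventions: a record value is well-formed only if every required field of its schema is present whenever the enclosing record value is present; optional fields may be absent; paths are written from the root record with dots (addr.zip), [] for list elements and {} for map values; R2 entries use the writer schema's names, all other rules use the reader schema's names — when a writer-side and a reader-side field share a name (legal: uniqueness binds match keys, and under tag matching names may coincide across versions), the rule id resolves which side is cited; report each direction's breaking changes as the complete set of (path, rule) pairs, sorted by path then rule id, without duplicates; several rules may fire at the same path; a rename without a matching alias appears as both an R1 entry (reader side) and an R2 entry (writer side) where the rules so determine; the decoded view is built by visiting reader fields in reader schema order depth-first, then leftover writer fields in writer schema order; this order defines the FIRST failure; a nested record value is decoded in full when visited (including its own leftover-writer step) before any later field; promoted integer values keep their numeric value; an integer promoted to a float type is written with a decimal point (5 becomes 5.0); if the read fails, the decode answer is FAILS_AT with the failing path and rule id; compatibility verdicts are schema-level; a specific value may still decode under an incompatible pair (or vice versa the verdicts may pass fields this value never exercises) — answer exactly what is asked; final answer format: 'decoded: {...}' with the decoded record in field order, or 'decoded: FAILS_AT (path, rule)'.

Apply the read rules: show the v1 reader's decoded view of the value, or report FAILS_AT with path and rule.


arrows below run writer -> reader for Ticket
decoding the Ticket value with the v1 reader:
  severity := "FAX"
  read fails at tags under R1 (no fill)
  => FAILS_AT (tags, R1)
ruling out the remaining Ticket differences:
  added field enabled to record Ticket: required bool, tag 13 (in v2 it sits immediately before verified) -> schema-level compatibility only; this Ticket value's decode is unchanged
  enum Color (field severity in record Ticket): symbol OWNER added -> schema-level compatibility only; this Ticket value's decode is unchanged
  added field owner to record Ticket: required string, tag 28, default "kappa" (in v2 it sits immediately before title) -> schema-level compatibility only; this Ticket value's decode is unchanged

decoded: FAILS_AT (tags, R1)


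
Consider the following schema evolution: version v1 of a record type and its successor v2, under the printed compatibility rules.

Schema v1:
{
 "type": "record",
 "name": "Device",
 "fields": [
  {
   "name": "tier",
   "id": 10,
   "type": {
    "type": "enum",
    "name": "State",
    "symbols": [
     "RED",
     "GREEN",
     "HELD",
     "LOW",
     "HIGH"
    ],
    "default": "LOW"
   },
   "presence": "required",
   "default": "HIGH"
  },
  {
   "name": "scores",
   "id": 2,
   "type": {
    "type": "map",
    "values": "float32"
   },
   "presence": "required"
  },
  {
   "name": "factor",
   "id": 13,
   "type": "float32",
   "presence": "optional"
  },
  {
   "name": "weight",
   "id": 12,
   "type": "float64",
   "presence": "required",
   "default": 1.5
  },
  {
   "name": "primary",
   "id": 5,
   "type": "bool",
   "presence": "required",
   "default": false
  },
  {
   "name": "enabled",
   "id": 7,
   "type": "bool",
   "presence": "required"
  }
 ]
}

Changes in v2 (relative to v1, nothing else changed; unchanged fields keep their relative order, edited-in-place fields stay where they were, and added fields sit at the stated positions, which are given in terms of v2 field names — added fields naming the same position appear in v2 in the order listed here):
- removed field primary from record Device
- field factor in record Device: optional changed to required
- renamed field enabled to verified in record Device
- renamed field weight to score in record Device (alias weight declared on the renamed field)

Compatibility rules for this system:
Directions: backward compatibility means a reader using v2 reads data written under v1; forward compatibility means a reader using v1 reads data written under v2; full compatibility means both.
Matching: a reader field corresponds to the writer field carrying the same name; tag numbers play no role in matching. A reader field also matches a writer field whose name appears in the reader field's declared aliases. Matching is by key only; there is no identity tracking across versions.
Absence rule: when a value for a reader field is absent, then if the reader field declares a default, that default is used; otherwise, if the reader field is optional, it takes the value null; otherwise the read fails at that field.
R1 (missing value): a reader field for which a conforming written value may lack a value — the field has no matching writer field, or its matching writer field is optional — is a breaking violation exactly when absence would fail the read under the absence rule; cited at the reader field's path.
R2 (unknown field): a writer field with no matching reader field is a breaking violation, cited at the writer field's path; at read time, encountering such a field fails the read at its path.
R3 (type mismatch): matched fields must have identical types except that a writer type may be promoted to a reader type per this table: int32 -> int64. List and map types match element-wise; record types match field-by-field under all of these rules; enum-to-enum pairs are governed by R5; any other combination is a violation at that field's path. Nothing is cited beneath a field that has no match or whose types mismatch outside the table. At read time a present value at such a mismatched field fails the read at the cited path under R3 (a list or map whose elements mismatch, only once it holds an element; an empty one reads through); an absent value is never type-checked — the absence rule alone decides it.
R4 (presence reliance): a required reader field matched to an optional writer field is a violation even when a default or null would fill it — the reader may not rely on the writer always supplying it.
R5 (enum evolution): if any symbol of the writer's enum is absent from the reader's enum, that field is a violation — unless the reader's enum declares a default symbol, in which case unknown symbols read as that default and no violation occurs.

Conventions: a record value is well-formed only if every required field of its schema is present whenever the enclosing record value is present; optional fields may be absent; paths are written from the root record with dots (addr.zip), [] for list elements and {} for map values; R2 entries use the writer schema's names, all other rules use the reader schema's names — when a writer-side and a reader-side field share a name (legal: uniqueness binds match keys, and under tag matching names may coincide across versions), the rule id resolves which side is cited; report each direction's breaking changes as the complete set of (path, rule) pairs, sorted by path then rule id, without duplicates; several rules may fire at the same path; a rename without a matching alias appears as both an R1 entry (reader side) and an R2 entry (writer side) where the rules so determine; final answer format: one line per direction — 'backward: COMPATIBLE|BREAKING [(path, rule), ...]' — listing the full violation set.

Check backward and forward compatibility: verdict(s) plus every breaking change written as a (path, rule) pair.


backward: BREAKING [(enabled, R2), (factor, R1), (factor, R4), (primary, R2), (verified, R1)]; forward: BREAKING [(enabled, R1), (score, R2), (verified, R2)]

the writer's type comes first in each Device pair
backward analysis of Device with v2 as reader and v1 as writer:
  tier: paired with writer tier (State -> State; writer required)
  scores: paired with writer scores (map<string, float32> -> map<string, float32>; writer required)
  factor: paired with writer factor (float32 -> float32; writer optional)
  score: paired with writer weight (float64 -> float64; writer required)
  verified: no writer match
  writer primary: unknown to reader
  writer enabled: unknown to reader
  violation R2 at enabled
  violation R1 at factor
  violation R4 at factor
  violation R2 at primary
  violation R1 at verified
  => backward: BREAKING (5)
forward analysis of Device with v1 as reader and v2 as writer:
  tier: paired with writer tier (State -> State; writer required)
  scores: paired with writer scores (map<string, float32> -> map<string, float32>; writer required)
  factor: paired with writer factor (float32 -> float32; writer required)
  weight: no writer match
  primary: no writer match
  enabled: no writer match
  writer score: unknown to reader
  writer verified: unknown to reader
  violation R1 at enabled
  violation R2 at score
  violation R2 at verified
  => forward: BREAKING (3)
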